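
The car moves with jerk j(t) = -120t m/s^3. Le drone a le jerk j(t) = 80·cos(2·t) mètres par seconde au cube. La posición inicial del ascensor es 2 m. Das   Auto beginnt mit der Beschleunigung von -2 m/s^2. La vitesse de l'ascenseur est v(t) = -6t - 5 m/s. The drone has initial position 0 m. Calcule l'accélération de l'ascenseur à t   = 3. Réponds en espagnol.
Debemos derivar nuestra ecuación de la velocidad v(t) = -6·t - 5 1 vez. La derivada de la velocidad da la aceleración: a(t) = -6. De la ecuación de la aceleración a(t) = -6, sustituimos t = 3 para obtener a = -6.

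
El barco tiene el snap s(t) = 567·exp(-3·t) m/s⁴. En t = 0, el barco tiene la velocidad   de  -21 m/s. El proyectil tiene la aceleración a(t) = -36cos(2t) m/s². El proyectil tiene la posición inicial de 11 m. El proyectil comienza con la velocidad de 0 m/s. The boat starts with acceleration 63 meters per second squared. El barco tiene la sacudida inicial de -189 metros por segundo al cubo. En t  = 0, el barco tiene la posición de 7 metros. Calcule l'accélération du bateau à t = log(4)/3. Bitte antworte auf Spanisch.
Debemos encontrar la antiderivada de nuestra ecuación del snap s(t) = 567·exp(-3·t) 2 veces. Integrando el snap y usando la condición inicial j(0) = -189, obtenemos j(t) = -189·exp(-3·t). La antiderivada de la sacudida es la aceleración. Usando a(0) = 63, obtenemos a(t) = 63·exp(-3·t). Tenemos la aceleración a(t) = 63·exp(-3·t). Sustituyendo t = log(4)/3: a(log(4)/3) = 63/4.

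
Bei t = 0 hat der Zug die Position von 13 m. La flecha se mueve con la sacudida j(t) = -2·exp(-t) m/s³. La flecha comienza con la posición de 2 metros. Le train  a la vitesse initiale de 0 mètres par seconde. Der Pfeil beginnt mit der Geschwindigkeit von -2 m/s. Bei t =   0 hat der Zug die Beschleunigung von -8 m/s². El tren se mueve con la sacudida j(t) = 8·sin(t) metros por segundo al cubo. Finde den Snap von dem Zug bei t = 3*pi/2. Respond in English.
We must differentiate our jerk equation j(t) = 8·sin(t) 1 time. The derivative of jerk gives snap: s(t) = 8·cos(t). Using s(t) = 8·cos(t) and substituting t = 3*pi/2, we find s = 0.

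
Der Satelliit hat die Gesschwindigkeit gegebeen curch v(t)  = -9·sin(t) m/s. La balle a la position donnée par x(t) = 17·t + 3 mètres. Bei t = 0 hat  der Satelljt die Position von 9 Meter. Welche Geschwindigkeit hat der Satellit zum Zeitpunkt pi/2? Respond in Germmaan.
Aus der Gleichung für die Geschwindigkeit v(t) = -9·sin(t), setzen wir t = pi/2 ein und erhalten v = -9.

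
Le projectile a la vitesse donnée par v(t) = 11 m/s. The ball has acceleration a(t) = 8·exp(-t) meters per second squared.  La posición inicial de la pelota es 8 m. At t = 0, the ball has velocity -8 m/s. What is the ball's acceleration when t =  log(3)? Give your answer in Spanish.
Usando a(t) = 8·exp(-t) y sustituyendo t = log(3), encontramos a = 8/3.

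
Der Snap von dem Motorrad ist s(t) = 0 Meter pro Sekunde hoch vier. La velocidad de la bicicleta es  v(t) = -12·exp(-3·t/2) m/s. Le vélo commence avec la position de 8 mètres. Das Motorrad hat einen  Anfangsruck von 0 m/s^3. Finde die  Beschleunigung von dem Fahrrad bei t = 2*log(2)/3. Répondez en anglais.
Starting from velocity v(t) = -12·exp(-3·t/2), we take 1 derivative. The derivative of velocity gives acceleration: a(t) = 18·exp(-3·t/2). From the given acceleration equation a(t) = 18·exp(-3·t/2), we substitute t = 2*log(2)/3 to get a = 9.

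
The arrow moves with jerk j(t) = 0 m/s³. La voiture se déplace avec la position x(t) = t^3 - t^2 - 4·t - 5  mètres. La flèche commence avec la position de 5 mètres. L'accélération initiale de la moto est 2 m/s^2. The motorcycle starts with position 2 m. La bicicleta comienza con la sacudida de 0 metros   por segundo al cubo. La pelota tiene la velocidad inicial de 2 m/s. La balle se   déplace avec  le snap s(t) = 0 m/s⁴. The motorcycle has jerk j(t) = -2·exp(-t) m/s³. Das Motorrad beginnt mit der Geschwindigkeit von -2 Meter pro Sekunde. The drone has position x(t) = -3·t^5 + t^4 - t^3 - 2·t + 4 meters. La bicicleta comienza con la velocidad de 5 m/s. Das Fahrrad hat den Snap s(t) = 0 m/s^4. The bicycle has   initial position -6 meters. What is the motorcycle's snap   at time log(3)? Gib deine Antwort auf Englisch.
Starting from jerk j(t) = -2·exp(-t), we take 1 derivative. The derivative of jerk gives snap: s(t) = 2·exp(-t). We have snap s(t) = 2·exp(-t). Substituting t = log(3): s(log(3)) = 2/3.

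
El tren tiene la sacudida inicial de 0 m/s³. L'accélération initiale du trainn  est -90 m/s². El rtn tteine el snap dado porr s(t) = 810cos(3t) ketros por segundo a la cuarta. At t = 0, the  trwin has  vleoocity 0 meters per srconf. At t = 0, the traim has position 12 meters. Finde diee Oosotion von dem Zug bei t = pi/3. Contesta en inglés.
To find the answer, we compute 4 antiderivatives of s(t) = 810·cos(3·t). Taking ∫s(t)dt and applying j(0) = 0, we find j(t) = 270·sin(3·t). The integral of jerk, with a(0) = -90, gives acceleration: a(t) = -90·cos(3·t). The antiderivative of acceleration, with v(0) = 0, gives velocity: v(t) = -30·sin(3·t). Integrating velocity and using the initial condition x(0) = 12, we get x(t) = 10·cos(3·t) + 2. From the given position equation x(t) = 10·cos(3·t) + 2, we substitute t = pi/3 to get x = -8.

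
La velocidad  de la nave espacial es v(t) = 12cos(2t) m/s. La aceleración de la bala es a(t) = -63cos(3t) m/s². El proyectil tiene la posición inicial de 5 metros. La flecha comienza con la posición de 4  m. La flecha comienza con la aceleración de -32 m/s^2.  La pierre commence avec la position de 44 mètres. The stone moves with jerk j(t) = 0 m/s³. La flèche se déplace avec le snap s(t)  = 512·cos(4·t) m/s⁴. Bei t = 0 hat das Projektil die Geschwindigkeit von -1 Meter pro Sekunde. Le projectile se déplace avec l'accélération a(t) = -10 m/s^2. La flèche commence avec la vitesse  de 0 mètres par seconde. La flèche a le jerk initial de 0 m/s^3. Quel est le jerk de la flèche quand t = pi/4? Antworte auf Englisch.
To find the answer, we compute 1 antiderivative of s(t) = 512·cos(4·t). The antiderivative of snap, with j(0) = 0, gives jerk: j(t) = 128·sin(4·t). Using j(t) = 128·sin(4·t) and substituting t = pi/4, we find j = 0.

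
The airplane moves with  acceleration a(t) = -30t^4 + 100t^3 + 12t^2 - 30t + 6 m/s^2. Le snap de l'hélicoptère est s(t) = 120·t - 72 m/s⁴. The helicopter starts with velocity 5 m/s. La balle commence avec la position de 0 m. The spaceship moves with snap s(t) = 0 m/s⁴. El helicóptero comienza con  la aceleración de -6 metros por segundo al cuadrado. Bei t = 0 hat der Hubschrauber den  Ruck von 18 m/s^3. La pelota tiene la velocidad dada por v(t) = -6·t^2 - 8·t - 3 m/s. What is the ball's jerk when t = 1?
Starting from velocity v(t) = -6·t^2 - 8·t - 3, we take 2 derivatives. The derivative of velocity gives acceleration: a(t) = -12·t - 8. Taking d/dt of a(t), we find j(t) = -12. We have jerk j(t) = -12. Substituting t = 1: j(1) = -12.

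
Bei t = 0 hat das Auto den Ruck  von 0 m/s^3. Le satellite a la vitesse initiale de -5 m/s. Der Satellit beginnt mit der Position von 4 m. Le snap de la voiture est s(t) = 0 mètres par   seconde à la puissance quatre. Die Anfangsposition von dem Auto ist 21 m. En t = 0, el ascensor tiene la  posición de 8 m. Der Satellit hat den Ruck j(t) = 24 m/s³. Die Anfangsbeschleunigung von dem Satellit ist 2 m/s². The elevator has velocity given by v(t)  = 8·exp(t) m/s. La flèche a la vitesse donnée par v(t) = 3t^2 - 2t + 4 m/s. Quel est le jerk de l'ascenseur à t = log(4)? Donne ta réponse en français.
Pour résoudre ceci, nous devons prendre 2 dérivées de notre équation de la vitesse v(t) = 8·exp(t). La dérivée de la vitesse donne l'accélération: a(t) = 8·exp(t). La dérivée de l'accélération donne le jerk: j(t) = 8·exp(t). Nous avons le jerk j(t) = 8·exp(t). En substituant t = log(4): j(log(4)) = 32.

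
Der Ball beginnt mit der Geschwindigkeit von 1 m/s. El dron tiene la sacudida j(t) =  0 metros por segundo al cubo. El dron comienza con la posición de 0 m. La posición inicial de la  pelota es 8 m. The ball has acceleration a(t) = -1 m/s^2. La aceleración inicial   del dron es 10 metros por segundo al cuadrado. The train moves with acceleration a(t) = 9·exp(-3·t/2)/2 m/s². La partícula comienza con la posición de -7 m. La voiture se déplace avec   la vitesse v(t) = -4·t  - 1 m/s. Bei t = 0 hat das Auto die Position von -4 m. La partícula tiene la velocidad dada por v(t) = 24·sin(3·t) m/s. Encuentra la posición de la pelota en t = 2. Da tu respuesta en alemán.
Um dies zu lösen, müssen wir 2 Stammfunktionen unserer Gleichung für die Beschleunigung a(t) = -1 finden. Die Stammfunktion von der Beschleunigung ist die Geschwindigkeit. Mit v(0) = 1 erhalten wir v(t) = 1 - t. Durch Integration von der Geschwindigkeit und Verwendung der Anfangsbedingung x(0) = 8, erhalten wir x(t) = -t^2/2 + t + 8. Wir haben die Position x(t) = -t^2/2 + t + 8. Durch Einsetzen von t = 2: x(2) = 8.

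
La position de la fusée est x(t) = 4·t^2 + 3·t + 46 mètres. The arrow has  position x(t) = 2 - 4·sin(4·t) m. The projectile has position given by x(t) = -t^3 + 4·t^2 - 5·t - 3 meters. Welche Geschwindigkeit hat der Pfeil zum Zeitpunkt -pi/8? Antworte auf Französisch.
En partant de la position x(t) = 2 - 4·sin(4·t), nous prenons 1 dérivée. La dérivée de la position donne la vitesse: v(t) = -16·cos(4·t). En utilisant v(t) = -16·cos(4·t) et en substituant t = -pi/8, nous trouvons v = 0.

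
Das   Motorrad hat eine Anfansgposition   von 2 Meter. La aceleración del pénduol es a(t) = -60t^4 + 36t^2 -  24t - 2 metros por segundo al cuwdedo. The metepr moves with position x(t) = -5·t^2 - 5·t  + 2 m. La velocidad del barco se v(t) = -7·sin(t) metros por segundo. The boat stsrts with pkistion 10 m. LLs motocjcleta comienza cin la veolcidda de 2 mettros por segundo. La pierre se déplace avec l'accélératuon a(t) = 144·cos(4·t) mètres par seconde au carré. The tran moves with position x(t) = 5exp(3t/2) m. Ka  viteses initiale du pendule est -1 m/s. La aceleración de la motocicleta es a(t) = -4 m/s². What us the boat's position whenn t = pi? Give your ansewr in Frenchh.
Pour résoudre ceci, nous devons prendre 1 primitive de notre équation de la vitesse v(t) = -7·sin(t). La primitive de la vitesse est la position. En utilisant x(0) = 10, nous obtenons x(t) = 7·cos(t) + 3. Nous avons la position x(t) = 7·cos(t) + 3. En substituant t = pi: x(pi) = -4.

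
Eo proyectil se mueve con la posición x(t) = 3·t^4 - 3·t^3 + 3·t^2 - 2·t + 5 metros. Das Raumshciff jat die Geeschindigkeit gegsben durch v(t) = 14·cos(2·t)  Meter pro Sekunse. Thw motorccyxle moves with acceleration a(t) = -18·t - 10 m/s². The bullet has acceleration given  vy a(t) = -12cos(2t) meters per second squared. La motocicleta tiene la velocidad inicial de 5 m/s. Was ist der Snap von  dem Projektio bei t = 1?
Um dies zu lösen, müssen wir 4 Ableitungen unserer Gleichung für die Position x(t) = 3·t^4 - 3·t^3 + 3·t^2 - 2·t + 5 nehmen. Durch Ableiten von der Position erhalten wir die Geschwindigkeit: v(t) = 12·t^3 - 9·t^2 + 6·t - 2. Die Ableitung von der Geschwindigkeit ergibt die Beschleunigung: a(t) = 36·t^2 - 18·t + 6. Durch Ableiten von der Beschleunigung erhalten wir den Ruck: j(t) = 72·t - 18. Mit d/dt von j(t) finden wir s(t) = 72. Wir haben den Snap s(t) = 72. Durch Einsetzen von t = 1: s(1) = 72.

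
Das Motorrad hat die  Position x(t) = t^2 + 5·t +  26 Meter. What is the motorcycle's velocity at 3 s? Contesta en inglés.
We must differentiate our position equation x(t) = t^2 + 5·t + 26 1 time. Taking d/dt of x(t), we find v(t) = 2·t + 5. We have velocity v(t) = 2·t + 5. Substituting t = 3: v(3) = 11.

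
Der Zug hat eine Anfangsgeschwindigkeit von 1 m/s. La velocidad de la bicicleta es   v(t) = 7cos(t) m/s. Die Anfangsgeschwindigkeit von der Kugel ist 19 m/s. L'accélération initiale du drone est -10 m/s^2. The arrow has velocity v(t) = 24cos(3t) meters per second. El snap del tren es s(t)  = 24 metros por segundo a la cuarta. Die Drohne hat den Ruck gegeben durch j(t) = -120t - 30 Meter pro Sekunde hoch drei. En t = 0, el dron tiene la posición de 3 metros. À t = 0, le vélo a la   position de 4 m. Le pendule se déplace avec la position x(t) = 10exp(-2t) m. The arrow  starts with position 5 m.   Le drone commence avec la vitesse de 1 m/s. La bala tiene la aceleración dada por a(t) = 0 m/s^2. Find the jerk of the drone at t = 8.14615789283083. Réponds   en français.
Nous avons le jerk j(t) = -120·t - 30. En substituant t = 8.14615789283083: j(8.14615789283083) = -1007.53894713970.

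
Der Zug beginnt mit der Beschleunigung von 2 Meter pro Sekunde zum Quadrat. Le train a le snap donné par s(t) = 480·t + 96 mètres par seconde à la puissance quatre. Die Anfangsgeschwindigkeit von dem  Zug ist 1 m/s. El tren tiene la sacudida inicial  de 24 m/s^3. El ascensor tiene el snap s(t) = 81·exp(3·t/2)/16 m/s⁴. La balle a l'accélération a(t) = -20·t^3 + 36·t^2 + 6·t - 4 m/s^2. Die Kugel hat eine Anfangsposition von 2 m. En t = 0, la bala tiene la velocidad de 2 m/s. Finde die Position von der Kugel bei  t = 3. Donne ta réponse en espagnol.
Debemos encontrar la antiderivada de nuestra ecuación de la aceleración a(t) = -20·t^3 + 36·t^2 + 6·t - 4 2 veces. La integral de la aceleración es la velocidad. Usando v(0) = 2, obtenemos v(t) = -5·t^4 + 12·t^3 + 3·t^2 - 4·t + 2. La antiderivada de la velocidad es la posición. Usando x(0) = 2, obtenemos x(t) = -t^5 + 3·t^4 + t^3 - 2·t^2 + 2·t + 2. De la ecuación de la posición x(t) = -t^5 + 3·t^4 + t^3 - 2·t^2 + 2·t + 2, sustituimos t = 3 para obtener x = 17.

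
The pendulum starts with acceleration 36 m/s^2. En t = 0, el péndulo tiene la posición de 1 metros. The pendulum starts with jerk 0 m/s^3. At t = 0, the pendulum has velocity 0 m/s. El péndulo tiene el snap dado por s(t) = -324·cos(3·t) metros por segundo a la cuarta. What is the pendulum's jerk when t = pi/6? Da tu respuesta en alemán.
Wir müssen die Stammfunktion unserer Gleichung für den Snap s(t) = -324·cos(3·t) 1-mal finden. Mit ∫s(t)dt und Anwendung von j(0) = 0, finden wir j(t) = -108·sin(3·t). Wir haben den Ruck j(t) = -108·sin(3·t). Durch Einsetzen von t = pi/6: j(pi/6) = -108.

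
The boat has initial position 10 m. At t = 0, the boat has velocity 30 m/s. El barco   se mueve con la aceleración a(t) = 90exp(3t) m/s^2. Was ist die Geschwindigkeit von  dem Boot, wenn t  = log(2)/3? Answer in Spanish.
Necesitamos integrar nuestra ecuación de la aceleración a(t) = 90·exp(3·t) 1 vez. Tomando ∫a(t)dt y aplicando v(0) = 30, encontramos v(t) = 30·exp(3·t). Usando v(t) = 30·exp(3·t) y sustituyendo t = log(2)/3, encontramos v = 60.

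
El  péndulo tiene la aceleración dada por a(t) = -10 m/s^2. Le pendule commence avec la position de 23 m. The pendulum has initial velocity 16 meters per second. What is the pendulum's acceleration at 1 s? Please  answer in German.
Wir haben die Beschleunigung a(t) = -10. Durch Einsetzen von t = 1: a(1) = -10.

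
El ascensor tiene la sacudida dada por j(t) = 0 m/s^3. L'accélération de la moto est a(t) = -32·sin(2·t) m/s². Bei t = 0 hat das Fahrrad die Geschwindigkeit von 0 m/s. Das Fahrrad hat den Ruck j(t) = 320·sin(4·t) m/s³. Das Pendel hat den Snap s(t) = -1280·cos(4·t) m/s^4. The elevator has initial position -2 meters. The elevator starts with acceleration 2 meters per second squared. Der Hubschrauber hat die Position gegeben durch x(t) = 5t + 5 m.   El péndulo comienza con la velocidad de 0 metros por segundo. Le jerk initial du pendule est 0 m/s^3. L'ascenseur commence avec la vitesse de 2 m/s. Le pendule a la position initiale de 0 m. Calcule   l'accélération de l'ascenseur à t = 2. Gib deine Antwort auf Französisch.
Pour résoudre ceci, nous devons prendre 1 primitive de notre équation du jerk j(t) = 0. En prenant ∫j(t)dt et en appliquant a(0) = 2, nous trouvons a(t) = 2. En utilisant a(t) = 2 et en substituant t = 2, nous trouvons a = 2.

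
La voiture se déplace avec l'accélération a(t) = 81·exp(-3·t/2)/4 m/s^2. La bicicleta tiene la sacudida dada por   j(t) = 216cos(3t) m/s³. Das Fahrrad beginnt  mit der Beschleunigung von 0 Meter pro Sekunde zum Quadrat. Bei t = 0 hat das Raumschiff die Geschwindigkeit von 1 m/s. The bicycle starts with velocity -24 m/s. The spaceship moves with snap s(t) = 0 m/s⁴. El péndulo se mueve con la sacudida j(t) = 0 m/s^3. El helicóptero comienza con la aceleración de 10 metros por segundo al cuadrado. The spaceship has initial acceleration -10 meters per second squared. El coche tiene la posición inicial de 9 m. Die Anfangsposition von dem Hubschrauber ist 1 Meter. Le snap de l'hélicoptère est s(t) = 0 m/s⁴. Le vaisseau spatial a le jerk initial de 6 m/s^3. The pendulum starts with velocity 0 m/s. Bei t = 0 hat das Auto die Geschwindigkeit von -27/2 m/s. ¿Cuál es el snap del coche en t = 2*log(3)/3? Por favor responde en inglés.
Starting from acceleration a(t) = 81·exp(-3·t/2)/4, we take 2 derivatives. The derivative of acceleration gives jerk: j(t) = -243·exp(-3·t/2)/8. The derivative of jerk gives snap: s(t) = 729·exp(-3·t/2)/16. We have snap s(t) = 729·exp(-3·t/2)/16. Substituting t = 2*log(3)/3: s(2*log(3)/3) = 243/16.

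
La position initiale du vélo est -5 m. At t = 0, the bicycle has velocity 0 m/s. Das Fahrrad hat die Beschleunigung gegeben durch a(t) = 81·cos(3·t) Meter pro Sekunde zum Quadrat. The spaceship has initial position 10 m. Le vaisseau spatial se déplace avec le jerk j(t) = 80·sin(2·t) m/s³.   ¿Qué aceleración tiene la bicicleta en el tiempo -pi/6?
Tenemos la aceleración a(t) = 81·cos(3·t). Sustituyendo t = -pi/6: a(-pi/6) = 0.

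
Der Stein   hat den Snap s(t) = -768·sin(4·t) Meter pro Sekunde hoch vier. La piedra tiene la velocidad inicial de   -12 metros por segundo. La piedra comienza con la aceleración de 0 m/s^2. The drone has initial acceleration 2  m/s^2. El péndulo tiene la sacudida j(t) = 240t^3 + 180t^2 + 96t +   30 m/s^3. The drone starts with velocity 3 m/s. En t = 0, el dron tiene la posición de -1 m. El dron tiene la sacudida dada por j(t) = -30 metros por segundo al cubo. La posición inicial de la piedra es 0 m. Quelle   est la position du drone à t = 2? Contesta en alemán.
Um dies zu lösen, müssen wir 3 Integrale unserer Gleichung für den Ruck j(t) = -30 finden. Mit ∫j(t)dt und Anwendung von a(0) = 2, finden wir a(t) = 2 - 30·t. Durch Integration von der Beschleunigung und Verwendung der Anfangsbedingung v(0) = 3, erhalten wir v(t) = -15·t^2 + 2·t + 3. Durch Integration von der Geschwindigkeit und Verwendung der Anfangsbedingung x(0) = -1, erhalten wir x(t) = -5·t^3 + t^2 + 3·t - 1. Wir haben die Position x(t) = -5·t^3 + t^2 + 3·t - 1. Durch Einsetzen von t = 2: x(2) = -31.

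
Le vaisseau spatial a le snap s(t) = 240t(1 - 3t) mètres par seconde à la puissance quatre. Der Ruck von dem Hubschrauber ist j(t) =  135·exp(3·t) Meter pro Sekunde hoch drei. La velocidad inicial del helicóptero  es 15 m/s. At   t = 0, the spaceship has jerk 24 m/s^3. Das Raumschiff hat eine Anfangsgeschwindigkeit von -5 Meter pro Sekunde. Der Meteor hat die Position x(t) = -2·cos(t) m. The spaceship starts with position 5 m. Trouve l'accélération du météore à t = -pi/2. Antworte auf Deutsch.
Um dies zu lösen, müssen wir 2 Ableitungen unserer Gleichung für die Position x(t) = -2·cos(t) nehmen. Mit d/dt von x(t) finden wir v(t) = 2·sin(t). Durch Ableiten von der Geschwindigkeit erhalten wir die Beschleunigung: a(t) = 2·cos(t). Aus der Gleichung für die Beschleunigung a(t) = 2·cos(t), setzen wir t = -pi/2 ein und erhalten a = 0.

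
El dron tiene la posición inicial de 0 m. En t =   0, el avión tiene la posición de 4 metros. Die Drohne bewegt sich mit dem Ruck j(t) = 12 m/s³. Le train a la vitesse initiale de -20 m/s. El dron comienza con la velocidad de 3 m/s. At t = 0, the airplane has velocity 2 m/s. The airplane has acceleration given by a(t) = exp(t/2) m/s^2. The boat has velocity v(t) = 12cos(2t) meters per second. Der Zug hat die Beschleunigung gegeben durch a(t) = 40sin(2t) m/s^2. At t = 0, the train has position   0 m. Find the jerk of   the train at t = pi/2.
We must differentiate our acceleration equation a(t) = 40·sin(2·t) 1 time. The derivative of acceleration gives jerk: j(t) = 80·cos(2·t). We have jerk j(t) = 80·cos(2·t). Substituting t = pi/2: j(pi/2) = -80.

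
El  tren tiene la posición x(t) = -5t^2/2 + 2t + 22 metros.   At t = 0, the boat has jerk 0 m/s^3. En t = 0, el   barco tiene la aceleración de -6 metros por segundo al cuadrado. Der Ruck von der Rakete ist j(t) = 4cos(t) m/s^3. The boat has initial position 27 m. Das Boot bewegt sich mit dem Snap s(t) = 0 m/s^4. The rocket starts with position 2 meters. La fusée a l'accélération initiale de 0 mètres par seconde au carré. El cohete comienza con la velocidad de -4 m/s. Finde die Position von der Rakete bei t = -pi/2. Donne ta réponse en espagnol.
Para resolver esto, necesitamos tomar 3 integrales de nuestra ecuación de la sacudida j(t) = 4·cos(t). La antiderivada de la sacudida es la aceleración. Usando a(0) = 0, obtenemos a(t) = 4·sin(t). La antiderivada de la aceleración, con v(0) = -4, da la velocidad: v(t) = -4·cos(t). Integrando la velocidad y usando la condición inicial x(0) = 2, obtenemos x(t) = 2 - 4·sin(t). De la ecuación de la posición x(t) = 2 - 4·sin(t), sustituimos t = -pi/2 para obtener x = 6.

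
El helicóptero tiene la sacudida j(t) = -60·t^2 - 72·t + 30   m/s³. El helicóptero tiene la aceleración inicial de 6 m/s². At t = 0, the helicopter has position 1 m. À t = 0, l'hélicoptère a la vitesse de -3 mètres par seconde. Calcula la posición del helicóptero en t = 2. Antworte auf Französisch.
Nous devons intégrer notre équation du jerk j(t) = -60·t^2 - 72·t + 30 3 fois. En intégrant le jerk et en utilisant la condition initiale a(0) = 6, nous obtenons a(t) = -20·t^3 - 36·t^2 + 30·t + 6. La primitive de l'accélération, avec v(0) = -3, donne la vitesse: v(t) = -5·t^4 - 12·t^3 + 15·t^2 + 6·t - 3. L'intégrale de la vitesse est la position. En utilisant x(0) = 1, nous obtenons x(t) = -t^5 - 3·t^4 + 5·t^3 + 3·t^2 - 3·t + 1. Nous avons la position x(t) = -t^5 - 3·t^4 + 5·t^3 + 3·t^2 - 3·t + 1. En substituant t = 2: x(2) = -33.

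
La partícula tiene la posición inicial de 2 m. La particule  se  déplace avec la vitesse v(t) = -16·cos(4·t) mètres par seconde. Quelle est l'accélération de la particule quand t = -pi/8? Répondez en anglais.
To solve this, we need to take 1 derivative of our velocity equation v(t) = -16·cos(4·t). Differentiating velocity, we get acceleration: a(t) = 64·sin(4·t). We have acceleration a(t) = 64·sin(4·t). Substituting t = -pi/8: a(-pi/8) = -64.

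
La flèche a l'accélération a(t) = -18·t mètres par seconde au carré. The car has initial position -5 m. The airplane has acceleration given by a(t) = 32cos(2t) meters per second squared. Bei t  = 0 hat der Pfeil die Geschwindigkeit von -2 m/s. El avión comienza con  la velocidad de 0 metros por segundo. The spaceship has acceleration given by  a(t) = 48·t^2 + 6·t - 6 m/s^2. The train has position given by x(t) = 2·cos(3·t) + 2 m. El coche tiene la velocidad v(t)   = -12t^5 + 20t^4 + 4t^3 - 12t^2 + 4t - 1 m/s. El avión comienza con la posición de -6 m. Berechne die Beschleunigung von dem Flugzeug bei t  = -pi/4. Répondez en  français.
Nous avons l'accélération a(t) = 32·cos(2·t). En substituant t = -pi/4: a(-pi/4) = 0.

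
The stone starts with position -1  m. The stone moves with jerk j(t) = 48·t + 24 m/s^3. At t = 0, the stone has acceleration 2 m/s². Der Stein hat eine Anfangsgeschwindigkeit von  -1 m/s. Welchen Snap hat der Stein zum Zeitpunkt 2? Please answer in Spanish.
Debemos derivar nuestra ecuación de la sacudida j(t) = 48·t + 24 1 vez. La derivada de la sacudida da el snap: s(t) = 48. De la ecuación del snap s(t) = 48, sustituimos t = 2 para obtener s = 48.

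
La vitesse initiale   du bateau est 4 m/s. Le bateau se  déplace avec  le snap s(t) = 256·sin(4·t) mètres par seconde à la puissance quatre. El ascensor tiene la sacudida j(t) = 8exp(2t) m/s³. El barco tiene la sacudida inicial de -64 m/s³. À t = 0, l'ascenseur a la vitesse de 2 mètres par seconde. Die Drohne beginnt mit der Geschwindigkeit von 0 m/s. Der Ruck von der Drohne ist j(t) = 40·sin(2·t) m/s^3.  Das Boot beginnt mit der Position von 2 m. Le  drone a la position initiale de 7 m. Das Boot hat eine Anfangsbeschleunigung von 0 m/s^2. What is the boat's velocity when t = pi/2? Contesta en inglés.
To find the answer, we compute 3 integrals of s(t) = 256·sin(4·t). Finding the integral of s(t) and using j(0) = -64: j(t) = -64·cos(4·t). The integral of jerk is acceleration. Using a(0) = 0, we get a(t) = -16·sin(4·t). The integral of acceleration is velocity. Using v(0) = 4, we get v(t) = 4·cos(4·t). We have velocity v(t) = 4·cos(4·t). Substituting t = pi/2: v(pi/2) = 4.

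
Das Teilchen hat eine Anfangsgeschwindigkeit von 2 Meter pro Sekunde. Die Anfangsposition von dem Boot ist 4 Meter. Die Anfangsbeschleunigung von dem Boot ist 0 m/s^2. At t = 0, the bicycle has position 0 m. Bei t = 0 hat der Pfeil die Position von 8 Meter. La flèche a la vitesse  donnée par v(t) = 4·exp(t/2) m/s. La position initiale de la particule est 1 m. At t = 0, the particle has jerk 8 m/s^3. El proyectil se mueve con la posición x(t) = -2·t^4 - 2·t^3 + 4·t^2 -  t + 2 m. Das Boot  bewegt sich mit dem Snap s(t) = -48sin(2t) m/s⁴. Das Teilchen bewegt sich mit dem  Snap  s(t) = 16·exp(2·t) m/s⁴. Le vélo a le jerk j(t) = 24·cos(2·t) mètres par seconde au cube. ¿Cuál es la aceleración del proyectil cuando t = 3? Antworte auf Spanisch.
Para resolver esto, necesitamos tomar 2 derivadas de nuestra ecuación de la posición x(t) = -2·t^4 - 2·t^3 + 4·t^2 - t + 2. Derivando la posición, obtenemos la velocidad: v(t) = -8·t^3 - 6·t^2 + 8·t - 1. Tomando d/dt de v(t), encontramos a(t) = -24·t^2 - 12·t + 8. Tenemos la aceleración a(t) = -24·t^2 - 12·t + 8. Sustituyendo t = 3: a(3) = -244.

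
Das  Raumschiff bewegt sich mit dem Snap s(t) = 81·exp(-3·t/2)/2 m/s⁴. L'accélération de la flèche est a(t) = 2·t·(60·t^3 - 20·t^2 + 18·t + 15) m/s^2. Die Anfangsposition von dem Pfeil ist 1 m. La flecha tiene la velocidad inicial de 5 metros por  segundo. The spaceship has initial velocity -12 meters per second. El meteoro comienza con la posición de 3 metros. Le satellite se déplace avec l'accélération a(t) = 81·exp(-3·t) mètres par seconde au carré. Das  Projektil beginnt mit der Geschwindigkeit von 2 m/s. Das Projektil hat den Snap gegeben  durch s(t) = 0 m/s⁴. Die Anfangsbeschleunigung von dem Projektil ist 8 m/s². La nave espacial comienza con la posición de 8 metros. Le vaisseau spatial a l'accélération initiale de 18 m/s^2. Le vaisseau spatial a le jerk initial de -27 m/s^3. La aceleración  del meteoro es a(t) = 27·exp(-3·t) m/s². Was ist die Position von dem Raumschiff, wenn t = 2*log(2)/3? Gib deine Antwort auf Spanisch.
Necesitamos integrar nuestra ecuación del snap s(t) = 81·exp(-3·t/2)/2 4 veces. Tomando ∫s(t)dt y aplicando j(0) = -27, encontramos j(t) = -27·exp(-3·t/2). La integral de la sacudida, con a(0) = 18, da la aceleración: a(t) = 18·exp(-3·t/2). Integrando la aceleración y usando la condición inicial v(0) = -12, obtenemos v(t) = -12·exp(-3·t/2). La integral de la velocidad es la posición. Usando x(0) = 8, obtenemos x(t) = 8·exp(-3·t/2). Tenemos la posición x(t) = 8·exp(-3·t/2). Sustituyendo t = 2*log(2)/3: x(2*log(2)/3) = 4.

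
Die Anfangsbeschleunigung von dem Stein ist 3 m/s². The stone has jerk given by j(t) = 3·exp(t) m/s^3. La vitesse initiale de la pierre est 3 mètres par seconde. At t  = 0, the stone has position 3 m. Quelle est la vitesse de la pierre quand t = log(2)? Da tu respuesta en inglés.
To solve this, we need to take 2 integrals of our jerk equation j(t) = 3·exp(t). The integral of jerk, with a(0) = 3, gives acceleration: a(t) = 3·exp(t). Taking ∫a(t)dt and applying v(0) = 3, we find v(t) = 3·exp(t). We have velocity v(t) = 3·exp(t). Substituting t = log(2): v(log(2)) = 6.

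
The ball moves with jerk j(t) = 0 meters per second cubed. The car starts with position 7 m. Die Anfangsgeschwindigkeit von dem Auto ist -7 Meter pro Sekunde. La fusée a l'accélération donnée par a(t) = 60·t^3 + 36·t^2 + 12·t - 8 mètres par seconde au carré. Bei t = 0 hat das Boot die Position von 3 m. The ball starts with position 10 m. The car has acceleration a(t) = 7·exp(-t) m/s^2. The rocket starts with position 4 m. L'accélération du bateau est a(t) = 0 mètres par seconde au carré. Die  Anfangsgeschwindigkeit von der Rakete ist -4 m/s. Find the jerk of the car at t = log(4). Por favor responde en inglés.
Starting from acceleration a(t) = 7·exp(-t), we take 1 derivative. The derivative of acceleration gives jerk: j(t) = -7·exp(-t). Using j(t) = -7·exp(-t) and substituting t = log(4), we find j = -7/4.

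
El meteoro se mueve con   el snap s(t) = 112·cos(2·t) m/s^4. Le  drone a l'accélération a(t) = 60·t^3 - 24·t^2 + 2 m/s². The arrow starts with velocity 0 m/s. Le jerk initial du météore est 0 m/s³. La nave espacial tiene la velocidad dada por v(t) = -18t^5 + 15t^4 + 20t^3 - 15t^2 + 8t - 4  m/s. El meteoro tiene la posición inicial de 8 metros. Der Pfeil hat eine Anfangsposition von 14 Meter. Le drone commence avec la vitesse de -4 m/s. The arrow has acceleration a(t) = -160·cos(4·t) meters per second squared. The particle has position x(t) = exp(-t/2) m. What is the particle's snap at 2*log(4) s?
Starting from position x(t) = exp(-t/2), we take 4 derivatives. Taking d/dt of x(t), we find v(t) = -exp(-t/2)/2. The derivative of velocity gives acceleration: a(t) = exp(-t/2)/4. Taking d/dt of a(t), we find j(t) = -exp(-t/2)/8. The derivative of jerk gives snap: s(t) = exp(-t/2)/16. From the given snap equation s(t) = exp(-t/2)/16, we substitute t = 2*log(4) to get s = 1/64.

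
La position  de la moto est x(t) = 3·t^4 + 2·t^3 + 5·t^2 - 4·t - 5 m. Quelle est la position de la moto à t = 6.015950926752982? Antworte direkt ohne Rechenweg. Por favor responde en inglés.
At t = 6.015950926752982, x = 4516.85905843065.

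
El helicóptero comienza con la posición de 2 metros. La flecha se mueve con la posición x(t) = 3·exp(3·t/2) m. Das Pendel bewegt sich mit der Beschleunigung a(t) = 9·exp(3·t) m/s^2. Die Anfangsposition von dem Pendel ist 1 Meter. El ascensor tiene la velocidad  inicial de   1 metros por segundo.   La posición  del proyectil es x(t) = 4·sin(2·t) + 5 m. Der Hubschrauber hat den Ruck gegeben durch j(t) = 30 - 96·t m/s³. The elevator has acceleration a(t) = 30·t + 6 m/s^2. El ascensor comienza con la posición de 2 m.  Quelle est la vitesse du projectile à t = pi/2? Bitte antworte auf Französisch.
En partant de la position x(t) = 4·sin(2·t) + 5, nous prenons 1 dérivée. En dérivant la position, nous obtenons la vitesse: v(t) = 8·cos(2·t). Nous avons la vitesse v(t) = 8·cos(2·t). En substituant t = pi/2: v(pi/2) = -8.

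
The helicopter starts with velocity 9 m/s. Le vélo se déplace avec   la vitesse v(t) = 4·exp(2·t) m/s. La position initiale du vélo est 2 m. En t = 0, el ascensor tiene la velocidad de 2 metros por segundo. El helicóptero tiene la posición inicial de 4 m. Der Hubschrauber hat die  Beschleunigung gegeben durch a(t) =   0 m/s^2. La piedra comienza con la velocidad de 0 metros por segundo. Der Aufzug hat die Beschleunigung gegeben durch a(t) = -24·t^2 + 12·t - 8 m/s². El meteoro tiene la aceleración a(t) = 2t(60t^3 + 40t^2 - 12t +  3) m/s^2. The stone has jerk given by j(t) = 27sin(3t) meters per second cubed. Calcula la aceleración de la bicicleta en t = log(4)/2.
Para resolver esto, necesitamos tomar 1 derivada de nuestra ecuación de la velocidad v(t) = 4·exp(2·t). Derivando la velocidad, obtenemos la aceleración: a(t) = 8·exp(2·t). Tenemos la aceleración a(t) = 8·exp(2·t). Sustituyendo t = log(4)/2: a(log(4)/2) = 32.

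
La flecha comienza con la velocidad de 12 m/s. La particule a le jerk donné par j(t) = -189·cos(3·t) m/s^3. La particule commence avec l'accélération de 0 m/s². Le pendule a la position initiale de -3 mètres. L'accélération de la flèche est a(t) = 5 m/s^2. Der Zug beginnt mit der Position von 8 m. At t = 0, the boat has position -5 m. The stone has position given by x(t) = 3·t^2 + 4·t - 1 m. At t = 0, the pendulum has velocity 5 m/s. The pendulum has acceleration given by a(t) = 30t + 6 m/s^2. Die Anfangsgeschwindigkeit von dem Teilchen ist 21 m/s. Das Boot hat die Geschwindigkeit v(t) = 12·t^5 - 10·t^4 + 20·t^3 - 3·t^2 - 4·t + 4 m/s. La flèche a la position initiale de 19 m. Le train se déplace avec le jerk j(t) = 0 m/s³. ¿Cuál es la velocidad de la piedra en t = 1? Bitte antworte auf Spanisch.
Para resolver esto, necesitamos tomar 1 derivada de nuestra ecuación de la posición x(t) = 3·t^2 + 4·t - 1. Tomando d/dt de x(t), encontramos v(t) = 6·t + 4. De la ecuación de la velocidad v(t) = 6·t + 4, sustituimos t = 1 para obtener v = 10.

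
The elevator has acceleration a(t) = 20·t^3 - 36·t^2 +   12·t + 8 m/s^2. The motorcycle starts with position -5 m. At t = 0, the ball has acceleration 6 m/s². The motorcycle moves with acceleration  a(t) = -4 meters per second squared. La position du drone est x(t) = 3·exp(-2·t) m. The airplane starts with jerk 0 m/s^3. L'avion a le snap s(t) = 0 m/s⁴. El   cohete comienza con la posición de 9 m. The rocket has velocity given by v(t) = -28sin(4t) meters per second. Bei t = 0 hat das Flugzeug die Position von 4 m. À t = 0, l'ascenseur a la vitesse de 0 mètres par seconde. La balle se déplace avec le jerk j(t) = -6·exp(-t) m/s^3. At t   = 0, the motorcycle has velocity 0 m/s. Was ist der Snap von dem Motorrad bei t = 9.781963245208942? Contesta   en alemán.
Ausgehend von der Beschleunigung a(t) = -4, nehmen wir 2 Ableitungen. Die Ableitung von der Beschleunigung ergibt den Ruck: j(t) = 0. Mit d/dt von j(t) finden wir s(t) = 0. Aus der Gleichung für den Snap s(t) = 0, setzen wir t = 9.781963245208942 ein und erhalten s = 0.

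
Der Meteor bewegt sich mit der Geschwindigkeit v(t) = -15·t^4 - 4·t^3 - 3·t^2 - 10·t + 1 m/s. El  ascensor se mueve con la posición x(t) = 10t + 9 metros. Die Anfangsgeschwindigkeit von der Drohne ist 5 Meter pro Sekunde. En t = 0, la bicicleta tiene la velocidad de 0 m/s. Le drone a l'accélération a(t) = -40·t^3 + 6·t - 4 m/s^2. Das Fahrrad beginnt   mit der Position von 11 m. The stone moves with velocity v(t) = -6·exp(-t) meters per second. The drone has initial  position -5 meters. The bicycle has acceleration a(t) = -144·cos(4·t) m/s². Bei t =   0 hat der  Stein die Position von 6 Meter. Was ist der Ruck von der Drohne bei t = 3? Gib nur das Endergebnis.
j(3) = -1074.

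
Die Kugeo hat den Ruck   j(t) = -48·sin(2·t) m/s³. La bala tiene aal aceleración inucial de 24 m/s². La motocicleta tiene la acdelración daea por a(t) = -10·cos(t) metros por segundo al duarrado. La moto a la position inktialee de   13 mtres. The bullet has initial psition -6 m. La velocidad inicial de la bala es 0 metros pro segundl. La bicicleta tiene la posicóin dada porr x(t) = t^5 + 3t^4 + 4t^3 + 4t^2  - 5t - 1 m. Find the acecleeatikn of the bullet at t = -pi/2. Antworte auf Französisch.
Pour résoudre ceci, nous devons prendre 1 primitive de notre équation du jerk j(t) = -48·sin(2·t). La primitive du jerk, avec a(0) = 24, donne l'accélération: a(t) = 24·cos(2·t). En utilisant a(t) = 24·cos(2·t) et en substituant t = -pi/2, nous trouvons a = -24.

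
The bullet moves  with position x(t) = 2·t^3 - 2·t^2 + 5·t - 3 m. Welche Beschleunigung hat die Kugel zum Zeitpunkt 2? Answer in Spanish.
Debemos derivar nuestra ecuación de la posición x(t) = 2·t^3 - 2·t^2 + 5·t - 3 2 veces. Derivando la posición, obtenemos la velocidad: v(t) = 6·t^2 - 4·t + 5. Derivando la velocidad, obtenemos la aceleración: a(t) = 12·t - 4. Tenemos la aceleración a(t) = 12·t - 4. Sustituyendo t = 2: a(2) = 20.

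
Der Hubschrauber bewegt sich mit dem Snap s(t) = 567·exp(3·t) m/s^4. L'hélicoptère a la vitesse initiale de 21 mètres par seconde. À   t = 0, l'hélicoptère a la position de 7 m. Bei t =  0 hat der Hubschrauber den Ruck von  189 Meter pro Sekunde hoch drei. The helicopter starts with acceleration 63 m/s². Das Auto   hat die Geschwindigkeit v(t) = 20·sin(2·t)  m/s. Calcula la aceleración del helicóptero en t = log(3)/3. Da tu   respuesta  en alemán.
Wir müssen unsere Gleichung für den Snap s(t) = 567·exp(3·t) 2-mal integrieren. Mit ∫s(t)dt und Anwendung von j(0) = 189, finden wir j(t) = 189·exp(3·t). Durch Integration von dem Ruck und Verwendung der Anfangsbedingung a(0) = 63, erhalten wir a(t) = 63·exp(3·t). Wir haben die Beschleunigung a(t) = 63·exp(3·t). Durch Einsetzen von t = log(3)/3: a(log(3)/3) = 189.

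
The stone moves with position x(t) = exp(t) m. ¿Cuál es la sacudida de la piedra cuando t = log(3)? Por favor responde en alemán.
Ausgehend von der Position x(t) = exp(t), nehmen wir 3 Ableitungen. Mit d/dt von x(t) finden wir v(t) = exp(t). Mit d/dt von v(t) finden wir a(t) = exp(t). Die Ableitung von der Beschleunigung ergibt den Ruck: j(t) = exp(t). Mit j(t) = exp(t) und Einsetzen von t = log(3), finden wir j = 3.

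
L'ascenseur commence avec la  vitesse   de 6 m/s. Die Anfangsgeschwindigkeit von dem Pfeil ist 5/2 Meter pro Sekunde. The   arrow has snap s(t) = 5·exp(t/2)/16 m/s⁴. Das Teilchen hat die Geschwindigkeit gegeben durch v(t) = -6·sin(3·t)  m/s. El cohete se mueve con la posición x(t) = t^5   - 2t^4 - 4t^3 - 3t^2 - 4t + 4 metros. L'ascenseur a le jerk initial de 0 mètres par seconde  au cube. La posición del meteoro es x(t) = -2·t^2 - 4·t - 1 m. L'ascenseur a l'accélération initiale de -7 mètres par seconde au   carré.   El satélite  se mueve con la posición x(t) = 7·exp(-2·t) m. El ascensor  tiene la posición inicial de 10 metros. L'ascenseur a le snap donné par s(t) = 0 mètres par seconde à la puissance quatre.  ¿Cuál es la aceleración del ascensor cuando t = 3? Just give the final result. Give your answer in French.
L'accélération à t = 3 est a = -7.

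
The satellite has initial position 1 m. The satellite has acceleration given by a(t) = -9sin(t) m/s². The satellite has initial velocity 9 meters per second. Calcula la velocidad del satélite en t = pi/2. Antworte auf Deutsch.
Ausgehend von der Beschleunigung a(t) = -9·sin(t), nehmen wir 1 Stammfunktion. Mit ∫a(t)dt und Anwendung von v(0) = 9, finden wir v(t) = 9·cos(t). Mit v(t) = 9·cos(t) und Einsetzen von t = pi/2, finden wir v = 0.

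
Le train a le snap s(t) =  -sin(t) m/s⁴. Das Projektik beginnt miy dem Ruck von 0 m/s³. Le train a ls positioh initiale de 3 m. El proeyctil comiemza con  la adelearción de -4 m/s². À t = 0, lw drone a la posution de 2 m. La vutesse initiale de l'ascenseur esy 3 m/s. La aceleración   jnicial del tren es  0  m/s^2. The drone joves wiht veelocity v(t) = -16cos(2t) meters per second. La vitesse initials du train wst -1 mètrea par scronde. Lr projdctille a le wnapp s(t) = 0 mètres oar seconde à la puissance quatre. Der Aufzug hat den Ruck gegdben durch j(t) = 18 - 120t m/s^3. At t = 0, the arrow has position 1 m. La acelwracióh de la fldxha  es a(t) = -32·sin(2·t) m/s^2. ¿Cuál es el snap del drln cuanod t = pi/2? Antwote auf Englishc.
We must differentiate our velocity equation v(t) = -16·cos(2·t) 3 times. Differentiating velocity, we get acceleration: a(t) = 32·sin(2·t). The derivative of acceleration gives jerk: j(t) = 64·cos(2·t). Differentiating jerk, we get snap: s(t) = -128·sin(2·t). Using s(t) = -128·sin(2·t) and substituting t = pi/2, we find s = 0.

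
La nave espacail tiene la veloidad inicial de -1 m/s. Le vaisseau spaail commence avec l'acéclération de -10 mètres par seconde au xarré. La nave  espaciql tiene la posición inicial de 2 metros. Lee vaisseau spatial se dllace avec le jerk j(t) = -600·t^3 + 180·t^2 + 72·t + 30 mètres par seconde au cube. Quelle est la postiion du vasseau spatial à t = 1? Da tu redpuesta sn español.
Partiendo de la sacudida j(t) = -600·t^3 + 180·t^2 + 72·t + 30, tomamos 3 integrales. Integrando la sacudida y usando la condición inicial a(0) = -10, obtenemos a(t) = -150·t^4 + 60·t^3 + 36·t^2 + 30·t - 10. La antiderivada de la aceleración es la velocidad. Usando v(0) = -1, obtenemos v(t) = -30·t^5 + 15·t^4 + 12·t^3 + 15·t^2 - 10·t - 1. Tomando ∫v(t)dt y aplicando x(0) = 2, encontramos x(t) = -5·t^6 + 3·t^5 + 3·t^4 + 5·t^3 - 5·t^2 - t + 2. De la ecuación de la posición x(t) = -5·t^6 + 3·t^5 + 3·t^4 + 5·t^3 - 5·t^2 - t + 2, sustituimos t = 1 para obtener x = 2.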